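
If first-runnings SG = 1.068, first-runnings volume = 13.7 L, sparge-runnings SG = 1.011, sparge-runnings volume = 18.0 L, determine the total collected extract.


total = Σ (SG_i − 1)·1000·V_i
first = (1.068 − 1)·1000·13.7 = 931.6000
sparge = (1.011 − 1)·1000·18.0 = 198.0000
total = 931.6000 + 198.0000

1129.6000 gravity·L


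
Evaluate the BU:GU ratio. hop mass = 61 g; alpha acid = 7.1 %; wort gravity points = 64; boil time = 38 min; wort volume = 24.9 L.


U = 1.65·0.000125^(GP/1000)·(1−e^(−0.04t))/4.15;  IBU = (α/100)·m·U·1000/V;  BU:GU = IBU/GP
U = 1.65·0.000125^(64/1000)·(1−e^(−0.04·38))/4.15 = 0.1748
IBU = (7.1/100)·61·0.1748·1000/24.9 = 30.3975
BU:GU = 30.3975/64

0.4750


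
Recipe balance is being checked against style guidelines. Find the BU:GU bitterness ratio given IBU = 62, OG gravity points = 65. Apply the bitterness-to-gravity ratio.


BU:GU = IBU / OG_points
BU:GU = 62 / 65

0.9538


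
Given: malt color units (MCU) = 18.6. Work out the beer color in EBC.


SRM = 1.4922·MCU^0.6859;  EBC = SRM·1.97
SRM = 1.4922·18.6^0.6859 = 11.0812
EBC = 11.0812·1.97

21.8299 EBC


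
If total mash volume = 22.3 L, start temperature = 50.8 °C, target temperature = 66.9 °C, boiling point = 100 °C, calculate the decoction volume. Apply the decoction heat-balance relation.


V_dec = V_total·(T_target − T_start)/(T_boil − T_start)
V_dec = 22.3·(66.9 − 50.8)/(100 − 50.8)

7.2974 L


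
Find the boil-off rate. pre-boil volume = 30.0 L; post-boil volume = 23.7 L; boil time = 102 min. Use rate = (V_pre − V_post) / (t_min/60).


rate = (30.0 − 23.7) / (102/60)

3.7059 L/hr


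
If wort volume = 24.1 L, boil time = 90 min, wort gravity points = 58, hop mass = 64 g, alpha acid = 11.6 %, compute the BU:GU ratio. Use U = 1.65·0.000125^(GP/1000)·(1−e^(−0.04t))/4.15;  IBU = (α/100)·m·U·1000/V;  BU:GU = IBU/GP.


U = 1.65·0.000125^(58/1000)·(1−e^(−0.04·90))/4.15 = 0.2296
IBU = (11.6/100)·64·0.2296·1000/24.1 = 70.7369
BU:GU = 70.7369/58

1.2196


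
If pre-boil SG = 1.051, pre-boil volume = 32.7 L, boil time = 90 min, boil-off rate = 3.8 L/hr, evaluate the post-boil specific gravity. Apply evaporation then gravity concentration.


V_post = V_pre − rate·(t/60);  SG_post = 1 + (SG_pre−1)·V_pre/V_post
V_post = 32.7 − 3.8·(90/60) = 27.0000
SG_post = 1 + (1.051 − 1)·32.7/27.0000

1.0618


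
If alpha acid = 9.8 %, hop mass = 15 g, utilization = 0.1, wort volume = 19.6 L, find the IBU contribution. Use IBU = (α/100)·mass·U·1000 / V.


IBU = (9.8/100)·15·0.1·1000 / 19.6

7.5000 IBU


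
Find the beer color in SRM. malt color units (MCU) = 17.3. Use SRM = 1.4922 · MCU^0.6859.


SRM = 1.4922 · 17.3^0.6859

10.5439 SRM


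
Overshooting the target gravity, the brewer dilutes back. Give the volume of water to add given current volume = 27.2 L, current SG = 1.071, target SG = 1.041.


V_water = V·((SG_curr − 1)/(SG_target − 1) − 1)
V_water = 27.2·((1.071 − 1)/(1.041 − 1) − 1)

19.9024 L


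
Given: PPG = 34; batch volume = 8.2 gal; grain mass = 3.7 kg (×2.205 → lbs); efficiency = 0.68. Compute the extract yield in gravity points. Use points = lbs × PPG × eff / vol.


lbs = 3.7 × 2.205 = 8.1585
points = 8.1585 × 34 × 0.68 / 8.2

23.0030 points


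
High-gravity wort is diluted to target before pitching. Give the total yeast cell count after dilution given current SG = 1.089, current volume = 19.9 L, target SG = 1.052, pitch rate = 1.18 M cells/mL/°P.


V_w = V·((SG_c−1)/(SG_t−1)−1);  °P = 259 − 259/SG_t;  cells = rate·(V+V_w)·°P
V_w = 19.9·((1.089−1)/(1.052−1)−1) = 14.1596
V_final = 19.9 + 14.1596 = 34.0596
°P = 259 − 259/1.052 = 12.8023
cells = 1.18·34.0596·12.8023

514.5281 billion cells


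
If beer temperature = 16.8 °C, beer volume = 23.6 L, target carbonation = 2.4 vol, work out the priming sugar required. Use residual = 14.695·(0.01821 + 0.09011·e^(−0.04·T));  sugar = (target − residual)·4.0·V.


residual = 14.695·(0.01821 + 0.09011·e^(−0.04·16.8)) = 0.9438
sugar = (2.4 − 0.9438)·4.0·23.6

137.4625 g


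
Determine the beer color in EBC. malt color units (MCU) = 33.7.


SRM = 1.4922·MCU^0.6859;  EBC = SRM·1.97
SRM = 1.4922·33.7^0.6859 = 16.6582
EBC = 16.6582·1.97

32.8167 EBC


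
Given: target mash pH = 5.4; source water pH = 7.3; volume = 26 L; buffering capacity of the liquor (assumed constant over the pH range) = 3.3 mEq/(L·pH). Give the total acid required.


acid = buffering capacity · (pH_source − pH_target) · V
acid = 3.3 · (7.3 − 5.4) · 26

163.0200 mEq


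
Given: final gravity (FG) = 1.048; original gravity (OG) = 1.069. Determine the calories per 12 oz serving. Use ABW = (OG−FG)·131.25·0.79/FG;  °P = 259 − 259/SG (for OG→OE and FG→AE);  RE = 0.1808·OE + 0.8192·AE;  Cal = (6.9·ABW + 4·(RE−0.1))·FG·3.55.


ABW = (1.069 − 1.048)·131.25·0.79/1.048 = 2.0777
OE = 259 − 259/1.069 = 16.7175 °P
AE = 259 − 259/1.048 = 11.8626 °P
RE = 0.1808·16.7175 + 0.8192·11.8626 = 12.7404 °P
Cal = (6.9·2.0777 + 4·(12.7404−0.1))·1.048·3.55

241.4451 kcal


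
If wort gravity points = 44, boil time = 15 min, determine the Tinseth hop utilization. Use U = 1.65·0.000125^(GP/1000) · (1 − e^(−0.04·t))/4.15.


bigness = 1.65·0.000125^(44/1000) = 1.1111
boil_factor = (1 − e^(−0.04·15))/4.15 = 0.1087
U = 1.1111 · 0.1087

0.1208


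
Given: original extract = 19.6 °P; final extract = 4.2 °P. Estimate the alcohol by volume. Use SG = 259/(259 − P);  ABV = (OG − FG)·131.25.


OG = 259/(259 − 19.6) = 1.0819
FG = 259/(259 − 4.2) = 1.0165
ABV = (1.0819 − 1.0165)·131.25

8.5822 % ABV


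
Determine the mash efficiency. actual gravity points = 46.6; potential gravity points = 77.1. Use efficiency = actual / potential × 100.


efficiency = 46.6 / 77.1 × 100

60.4410 %


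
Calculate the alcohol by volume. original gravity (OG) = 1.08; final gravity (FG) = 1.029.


ABV = (OG − FG) · 131.25
ABV = (1.08 − 1.029) · 131.25

6.6938 % ABV


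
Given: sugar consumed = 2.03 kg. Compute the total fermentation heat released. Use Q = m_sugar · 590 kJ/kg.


Q = 2.03 · 590

1197.7000 kJ


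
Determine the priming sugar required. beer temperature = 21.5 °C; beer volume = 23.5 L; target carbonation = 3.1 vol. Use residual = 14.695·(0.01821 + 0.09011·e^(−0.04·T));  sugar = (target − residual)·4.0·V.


residual = 14.695·(0.01821 + 0.09011·e^(−0.04·21.5)) = 0.8279
sugar = (3.1 − 0.8279)·4.0·23.5

213.5743 g


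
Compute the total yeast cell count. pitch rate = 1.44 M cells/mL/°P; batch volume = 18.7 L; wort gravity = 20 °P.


cells (billions) = rate · V_L · °P
cells = 1.44 · 18.7 · 20

538.5600 billion cells


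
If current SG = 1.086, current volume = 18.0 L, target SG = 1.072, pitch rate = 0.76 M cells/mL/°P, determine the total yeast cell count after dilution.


V_w = V·((SG_c−1)/(SG_t−1)−1);  °P = 259 − 259/SG_t;  cells = rate·(V+V_w)·°P
V_w = 18.0·((1.086−1)/(1.072−1)−1) = 3.5000
V_final = 18.0 + 3.5000 = 21.5000
°P = 259 − 259/1.072 = 17.3955
cells = 0.76·21.5000·17.3955

284.2428 billion cells


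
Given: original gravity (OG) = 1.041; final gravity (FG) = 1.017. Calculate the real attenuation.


AA = (OG−FG)/(OG−1)·100;  RA = AA·0.8192
AA = (1.041 − 1.017)/(1.041 − 1)·100 = 58.5366
RA = 58.5366·0.8192

47.9532 %


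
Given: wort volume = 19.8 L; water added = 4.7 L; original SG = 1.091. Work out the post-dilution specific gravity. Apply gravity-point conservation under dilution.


SG_new = 1 + (SG_old − 1)·V_old/(V_old + V_water)
pts = (1.091 − 1)·1000·19.8/(19.8 + 4.7) = 73.5429
SG_new = 1 + 73.5429/1000

1.0735


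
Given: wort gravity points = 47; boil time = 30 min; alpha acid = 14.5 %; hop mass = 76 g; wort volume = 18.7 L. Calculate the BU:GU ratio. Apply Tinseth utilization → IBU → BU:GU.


U = 1.65·0.000125^(GP/1000)·(1−e^(−0.04t))/4.15;  IBU = (α/100)·m·U·1000/V;  BU:GU = IBU/GP
U = 1.65·0.000125^(47/1000)·(1−e^(−0.04·30))/4.15 = 0.1821
IBU = (14.5/100)·76·0.1821·1000/18.7 = 107.3216
BU:GU = 107.3216/47

2.2834


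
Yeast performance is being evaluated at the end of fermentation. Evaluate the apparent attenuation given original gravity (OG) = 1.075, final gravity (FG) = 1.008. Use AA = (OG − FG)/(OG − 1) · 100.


AA = (1.075 − 1.008)/(1.075 − 1) · 100

89.3333 %


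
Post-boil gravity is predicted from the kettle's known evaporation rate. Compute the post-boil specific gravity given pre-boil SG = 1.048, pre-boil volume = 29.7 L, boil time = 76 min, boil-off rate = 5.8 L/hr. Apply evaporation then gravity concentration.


V_post = V_pre − rate·(t/60);  SG_post = 1 + (SG_pre−1)·V_pre/V_post
V_post = 29.7 − 5.8·(76/60) = 22.3533
SG_post = 1 + (1.048 − 1)·29.7/22.3533

1.0638


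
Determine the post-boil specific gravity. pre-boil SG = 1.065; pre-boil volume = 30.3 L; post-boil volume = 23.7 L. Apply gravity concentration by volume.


SG_post = 1 + (SG_pre − 1)·V_pre/V_post
pts_pre = (1.065 − 1)·1000 = 65.0000
pts_post = 65.0000·30.3/23.7 = 83.1013
SG_post = 1 + 83.1013/1000

1.0831


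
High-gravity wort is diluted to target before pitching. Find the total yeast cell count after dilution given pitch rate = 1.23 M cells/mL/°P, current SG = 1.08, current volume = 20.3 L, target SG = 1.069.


V_w = V·((SG_c−1)/(SG_t−1)−1);  °P = 259 − 259/SG_t;  cells = rate·(V+V_w)·°P
V_w = 20.3·((1.08−1)/(1.069−1)−1) = 3.2362
V_final = 20.3 + 3.2362 = 23.5362
°P = 259 − 259/1.069 = 16.7175
cells = 1.23·23.5362·16.7175

483.9642 billion cells


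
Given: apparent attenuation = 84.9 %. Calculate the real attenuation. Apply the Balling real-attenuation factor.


RA = AA · 0.8192
RA = 84.9 · 0.8192

69.5501 %


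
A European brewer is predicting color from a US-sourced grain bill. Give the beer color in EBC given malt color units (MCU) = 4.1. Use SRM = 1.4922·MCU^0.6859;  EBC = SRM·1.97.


SRM = 1.4922·4.1^0.6859 = 3.9277
EBC = 3.9277·1.97

7.7375 EBC


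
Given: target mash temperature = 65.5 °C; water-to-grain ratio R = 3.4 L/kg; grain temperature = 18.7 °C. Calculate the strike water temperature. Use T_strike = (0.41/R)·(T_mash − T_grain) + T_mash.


T_strike = (0.41/3.4)·(65.5 − 18.7) + 65.5

71.1435 °C


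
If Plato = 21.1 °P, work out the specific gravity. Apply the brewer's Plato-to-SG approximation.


SG = 259/(259 − P)
SG = 259/(259 − 21.1)

1.0887


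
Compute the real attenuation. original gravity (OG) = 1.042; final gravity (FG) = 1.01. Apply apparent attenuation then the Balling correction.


AA = (OG−FG)/(OG−1)·100;  RA = AA·0.8192
AA = (1.042 − 1.01)/(1.042 − 1)·100 = 76.1905
RA = 76.1905·0.8192

62.4152 %


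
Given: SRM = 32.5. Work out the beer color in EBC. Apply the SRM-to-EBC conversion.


EBC = SRM · 1.97
EBC = 32.5 · 1.97

64.0250 EBC


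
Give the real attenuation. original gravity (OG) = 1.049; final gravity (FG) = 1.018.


AA = (OG−FG)/(OG−1)·100;  RA = AA·0.8192
AA = (1.049 − 1.018)/(1.049 − 1)·100 = 63.2653
RA = 63.2653·0.8192

51.8269 %


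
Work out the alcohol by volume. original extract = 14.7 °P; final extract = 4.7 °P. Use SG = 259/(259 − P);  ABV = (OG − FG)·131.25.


OG = 259/(259 − 14.7) = 1.0602
FG = 259/(259 − 4.7) = 1.0185
ABV = (1.0602 − 1.0185)·131.25

5.4718 % ABV


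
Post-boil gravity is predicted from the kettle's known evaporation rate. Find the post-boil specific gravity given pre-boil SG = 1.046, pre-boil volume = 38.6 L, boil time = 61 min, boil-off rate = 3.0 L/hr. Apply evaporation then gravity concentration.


V_post = V_pre − rate·(t/60);  SG_post = 1 + (SG_pre−1)·V_pre/V_post
V_post = 38.6 − 3.0·(61/60) = 35.5500
SG_post = 1 + (1.046 − 1)·38.6/35.5500

1.0499


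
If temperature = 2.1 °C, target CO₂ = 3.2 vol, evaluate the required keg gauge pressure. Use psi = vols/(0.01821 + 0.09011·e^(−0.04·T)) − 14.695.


psi = 3.2/(0.01821 + 0.09011·e^(−0.04·2.1)) − 14.695

16.9694 psi


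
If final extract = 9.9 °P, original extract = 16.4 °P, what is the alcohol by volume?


SG = 259/(259 − P);  ABV = (OG − FG)·131.25
OG = 259/(259 − 16.4) = 1.0676
FG = 259/(259 − 9.9) = 1.0397
ABV = (1.0676 − 1.0397)·131.25

3.6564 % ABV


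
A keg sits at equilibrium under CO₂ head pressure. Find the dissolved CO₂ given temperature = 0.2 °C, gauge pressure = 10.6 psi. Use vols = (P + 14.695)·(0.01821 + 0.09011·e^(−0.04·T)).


vols = (10.6 + 14.695)·(0.01821 + 0.09011·e^(−0.04·0.2))

2.7218 volumes


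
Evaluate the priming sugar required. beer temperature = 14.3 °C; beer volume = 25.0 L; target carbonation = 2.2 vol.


residual = 14.695·(0.01821 + 0.09011·e^(−0.04·T));  sugar = (target − residual)·4.0·V
residual = 14.695·(0.01821 + 0.09011·e^(−0.04·14.3)) = 1.0149
sugar = (2.2 − 1.0149)·4.0·25.0

118.5050 g


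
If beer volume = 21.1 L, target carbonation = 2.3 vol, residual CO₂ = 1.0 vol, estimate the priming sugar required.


sugar = (target − residual)·4.0·V
sugar = (2.3 − 1.0)·4.0·21.1

109.7200 g


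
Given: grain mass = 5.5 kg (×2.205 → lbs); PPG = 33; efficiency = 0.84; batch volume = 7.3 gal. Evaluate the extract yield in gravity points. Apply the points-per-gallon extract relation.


points = lbs × PPG × eff / vol
lbs = 5.5 × 2.205 = 12.1275
points = 12.1275 × 33 × 0.84 / 7.3

46.0513 points


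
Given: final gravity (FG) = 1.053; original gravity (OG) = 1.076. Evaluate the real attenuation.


AA = (OG−FG)/(OG−1)·100;  RA = AA·0.8192
AA = (1.076 − 1.053)/(1.076 − 1)·100 = 30.2632
RA = 30.2632·0.8192

24.7916 %


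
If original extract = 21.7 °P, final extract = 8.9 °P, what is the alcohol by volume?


SG = 259/(259 − P);  ABV = (OG − FG)·131.25
OG = 259/(259 − 21.7) = 1.0914
FG = 259/(259 − 8.9) = 1.0356
ABV = (1.0914 − 1.0356)·131.25

7.3316 % ABV


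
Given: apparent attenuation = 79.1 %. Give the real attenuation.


RA = AA · 0.8192
RA = 79.1 · 0.8192

64.7987 %


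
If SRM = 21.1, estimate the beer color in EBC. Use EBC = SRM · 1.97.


EBC = 21.1 · 1.97

41.5670 EBC


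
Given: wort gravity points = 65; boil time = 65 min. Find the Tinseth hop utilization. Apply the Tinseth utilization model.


U = 1.65·0.000125^(GP/1000) · (1 − e^(−0.04·t))/4.15
bigness = 1.65·0.000125^(65/1000) = 0.9200
boil_factor = (1 − e^(−0.04·65))/4.15 = 0.2231
U = 0.9200 · 0.2231

0.2052


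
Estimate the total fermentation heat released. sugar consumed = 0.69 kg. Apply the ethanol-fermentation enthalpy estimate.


Q = m_sugar · 590 kJ/kg
Q = 0.69 · 590

407.1000 kJ


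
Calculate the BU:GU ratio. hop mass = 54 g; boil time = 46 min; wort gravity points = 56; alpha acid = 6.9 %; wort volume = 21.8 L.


U = 1.65·0.000125^(GP/1000)·(1−e^(−0.04t))/4.15;  IBU = (α/100)·m·U·1000/V;  BU:GU = IBU/GP
U = 1.65·0.000125^(56/1000)·(1−e^(−0.04·46))/4.15 = 0.2022
IBU = (6.9/100)·54·0.2022·1000/21.8 = 34.5573
BU:GU = 34.5573/56

0.6171


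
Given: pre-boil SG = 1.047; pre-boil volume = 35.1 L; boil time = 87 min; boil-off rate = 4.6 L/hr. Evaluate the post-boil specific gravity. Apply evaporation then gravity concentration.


V_post = V_pre − rate·(t/60);  SG_post = 1 + (SG_pre−1)·V_pre/V_post
V_post = 35.1 − 4.6·(87/60) = 28.4300
SG_post = 1 + (1.047 − 1)·35.1/28.4300

1.0580


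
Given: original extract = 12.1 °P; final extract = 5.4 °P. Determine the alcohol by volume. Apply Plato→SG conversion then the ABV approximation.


SG = 259/(259 − P);  ABV = (OG − FG)·131.25
OG = 259/(259 − 12.1) = 1.0490
FG = 259/(259 − 5.4) = 1.0213
ABV = (1.0490 − 1.0213)·131.25

3.6375 % ABV


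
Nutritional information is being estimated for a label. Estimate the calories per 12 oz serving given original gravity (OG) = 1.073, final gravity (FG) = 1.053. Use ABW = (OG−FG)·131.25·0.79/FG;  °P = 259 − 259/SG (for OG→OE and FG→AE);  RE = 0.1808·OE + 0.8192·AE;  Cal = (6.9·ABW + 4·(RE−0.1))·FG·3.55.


ABW = (1.073 − 1.053)·131.25·0.79/1.053 = 1.9694
OE = 259 − 259/1.073 = 17.6207 °P
AE = 259 − 259/1.053 = 13.0361 °P
RE = 0.1808·17.6207 + 0.8192·13.0361 = 13.8650 °P
Cal = (6.9·1.9694 + 4·(13.8650−0.1))·1.053·3.55

256.6188 kcal


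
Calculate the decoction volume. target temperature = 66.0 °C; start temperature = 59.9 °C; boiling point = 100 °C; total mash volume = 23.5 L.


V_dec = V_total·(T_target − T_start)/(T_boil − T_start)
V_dec = 23.5·(66.0 − 59.9)/(100 − 59.9)

3.5748 L


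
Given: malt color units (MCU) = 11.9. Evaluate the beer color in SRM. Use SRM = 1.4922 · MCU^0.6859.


SRM = 1.4922 · 11.9^0.6859

8.1573 SRM


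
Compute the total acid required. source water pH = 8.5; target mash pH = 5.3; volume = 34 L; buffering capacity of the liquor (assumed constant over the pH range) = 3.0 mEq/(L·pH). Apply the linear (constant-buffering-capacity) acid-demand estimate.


acid = buffering capacity · (pH_source − pH_target) · V
acid = 3.0 · (8.5 − 5.3) · 34

326.4000 mEq


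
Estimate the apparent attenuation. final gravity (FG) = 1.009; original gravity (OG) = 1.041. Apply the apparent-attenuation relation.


AA = (OG − FG)/(OG − 1) · 100
AA = (1.041 − 1.009)/(1.041 − 1) · 100

78.0488 %


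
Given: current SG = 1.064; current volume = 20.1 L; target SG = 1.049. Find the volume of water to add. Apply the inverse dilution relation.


V_water = V·((SG_curr − 1)/(SG_target − 1) − 1)
V_water = 20.1·((1.064 − 1)/(1.049 − 1) − 1)

6.1531 L


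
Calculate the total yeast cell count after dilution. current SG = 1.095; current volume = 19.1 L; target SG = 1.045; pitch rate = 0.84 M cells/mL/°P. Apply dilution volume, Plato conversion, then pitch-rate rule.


V_w = V·((SG_c−1)/(SG_t−1)−1);  °P = 259 − 259/SG_t;  cells = rate·(V+V_w)·°P
V_w = 19.1·((1.095−1)/(1.045−1)−1) = 21.2222
V_final = 19.1 + 21.2222 = 40.3222
°P = 259 − 259/1.045 = 11.1531
cells = 0.84·40.3222·11.1531

377.7633 billion cells


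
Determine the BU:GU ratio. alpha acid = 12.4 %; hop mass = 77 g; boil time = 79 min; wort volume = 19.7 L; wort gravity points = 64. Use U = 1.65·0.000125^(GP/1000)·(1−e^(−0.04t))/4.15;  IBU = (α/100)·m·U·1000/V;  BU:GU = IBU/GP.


U = 1.65·0.000125^(64/1000)·(1−e^(−0.04·79))/4.15 = 0.2142
IBU = (12.4/100)·77·0.2142·1000/19.7 = 103.8142
BU:GU = 103.8142/64

1.6221


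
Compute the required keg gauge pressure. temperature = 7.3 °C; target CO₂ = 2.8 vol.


psi = vols/(0.01821 + 0.09011·e^(−0.04·T)) − 14.695
psi = 2.8/(0.01821 + 0.09011·e^(−0.04·7.3)) − 14.695

18.0530 psi


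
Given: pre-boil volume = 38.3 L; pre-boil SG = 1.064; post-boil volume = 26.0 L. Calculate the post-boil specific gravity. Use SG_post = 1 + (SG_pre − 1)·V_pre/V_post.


pts_pre = (1.064 − 1)·1000 = 64.0000
pts_post = 64.0000·38.3/26.0 = 94.2769
SG_post = 1 + 94.2769/1000

1.0943


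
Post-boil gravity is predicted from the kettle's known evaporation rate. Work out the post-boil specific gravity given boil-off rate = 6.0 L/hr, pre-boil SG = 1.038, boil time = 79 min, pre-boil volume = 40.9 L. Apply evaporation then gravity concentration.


V_post = V_pre − rate·(t/60);  SG_post = 1 + (SG_pre−1)·V_pre/V_post
V_post = 40.9 − 6.0·(79/60) = 33.0000
SG_post = 1 + (1.038 − 1)·40.9/33.0000

1.0471


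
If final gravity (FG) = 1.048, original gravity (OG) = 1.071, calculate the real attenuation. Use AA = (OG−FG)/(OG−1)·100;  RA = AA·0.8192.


AA = (1.071 − 1.048)/(1.071 − 1)·100 = 32.3944
RA = 32.3944·0.8192

26.5375 %


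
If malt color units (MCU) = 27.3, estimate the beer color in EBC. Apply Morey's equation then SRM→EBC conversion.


SRM = 1.4922·MCU^0.6859;  EBC = SRM·1.97
SRM = 1.4922·27.3^0.6859 = 14.4175
EBC = 14.4175·1.97

28.4025 EBC


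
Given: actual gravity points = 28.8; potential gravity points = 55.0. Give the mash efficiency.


efficiency = actual / potential × 100
efficiency = 28.8 / 55.0 × 100

52.3636 %


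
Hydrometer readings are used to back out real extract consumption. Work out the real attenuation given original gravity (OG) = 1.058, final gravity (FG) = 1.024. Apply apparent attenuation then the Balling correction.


AA = (OG−FG)/(OG−1)·100;  RA = AA·0.8192
AA = (1.058 − 1.024)/(1.058 − 1)·100 = 58.6207
RA = 58.6207·0.8192

48.0221 %


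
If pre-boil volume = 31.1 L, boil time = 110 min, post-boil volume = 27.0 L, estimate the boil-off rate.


rate = (V_pre − V_post) / (t_min/60)
rate = (31.1 − 27.0) / (110/60)

2.2364 L/hr


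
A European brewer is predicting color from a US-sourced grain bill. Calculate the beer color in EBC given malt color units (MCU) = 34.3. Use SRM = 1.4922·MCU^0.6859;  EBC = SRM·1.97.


SRM = 1.4922·34.3^0.6859 = 16.8611
EBC = 16.8611·1.97

33.2163 EBC


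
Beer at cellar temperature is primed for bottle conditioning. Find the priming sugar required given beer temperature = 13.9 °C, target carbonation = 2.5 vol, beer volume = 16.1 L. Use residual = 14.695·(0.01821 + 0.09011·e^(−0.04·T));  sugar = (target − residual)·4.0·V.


residual = 14.695·(0.01821 + 0.09011·e^(−0.04·13.9)) = 1.0270
sugar = (2.5 − 1.0270)·4.0·16.1

94.8610 g


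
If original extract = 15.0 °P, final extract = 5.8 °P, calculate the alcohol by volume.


SG = 259/(259 − P);  ABV = (OG − FG)·131.25
OG = 259/(259 − 15.0) = 1.0615
FG = 259/(259 − 5.8) = 1.0229
ABV = (1.0615 − 1.0229)·131.25

5.0621 % ABV


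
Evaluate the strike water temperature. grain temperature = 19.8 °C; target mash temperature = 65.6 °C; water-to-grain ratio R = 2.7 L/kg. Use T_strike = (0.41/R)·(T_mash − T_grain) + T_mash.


T_strike = (0.41/2.7)·(65.6 − 19.8) + 65.6

72.5548 °C


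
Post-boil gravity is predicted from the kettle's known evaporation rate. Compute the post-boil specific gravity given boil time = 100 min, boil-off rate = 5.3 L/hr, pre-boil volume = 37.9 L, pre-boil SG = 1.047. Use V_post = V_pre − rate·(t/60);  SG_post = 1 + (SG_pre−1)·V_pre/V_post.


V_post = 37.9 − 5.3·(100/60) = 29.0667
SG_post = 1 + (1.047 − 1)·37.9/29.0667

1.0613


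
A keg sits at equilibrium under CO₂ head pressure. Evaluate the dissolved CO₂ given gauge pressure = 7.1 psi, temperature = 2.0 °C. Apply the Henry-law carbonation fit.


vols = (P + 14.695)·(0.01821 + 0.09011·e^(−0.04·T))
vols = (7.1 + 14.695)·(0.01821 + 0.09011·e^(−0.04·2.0))

2.2098 volumes


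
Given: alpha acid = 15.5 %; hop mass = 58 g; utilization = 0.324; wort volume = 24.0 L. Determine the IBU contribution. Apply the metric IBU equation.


IBU = (α/100)·mass·U·1000 / V
IBU = (15.5/100)·58·0.324·1000 / 24.0

121.3650 IBU


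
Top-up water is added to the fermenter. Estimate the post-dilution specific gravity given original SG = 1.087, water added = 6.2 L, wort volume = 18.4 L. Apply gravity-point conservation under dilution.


SG_new = 1 + (SG_old − 1)·V_old/(V_old + V_water)
pts = (1.087 − 1)·1000·18.4/(18.4 + 6.2) = 65.0732
SG_new = 1 + 65.0732/1000

1.0651


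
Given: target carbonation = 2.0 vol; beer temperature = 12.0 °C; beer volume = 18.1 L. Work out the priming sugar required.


residual = 14.695·(0.01821 + 0.09011·e^(−0.04·T));  sugar = (target − residual)·4.0·V
residual = 14.695·(0.01821 + 0.09011·e^(−0.04·12.0)) = 1.0870
sugar = (2.0 − 1.0870)·4.0·18.1

66.1035 g


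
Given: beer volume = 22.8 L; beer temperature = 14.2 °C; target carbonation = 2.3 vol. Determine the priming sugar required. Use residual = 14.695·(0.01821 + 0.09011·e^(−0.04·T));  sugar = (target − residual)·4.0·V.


residual = 14.695·(0.01821 + 0.09011·e^(−0.04·14.2)) = 1.0179
sugar = (2.3 − 1.0179)·4.0·22.8

116.9234 g


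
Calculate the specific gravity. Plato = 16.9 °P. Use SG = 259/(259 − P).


SG = 259/(259 − 16.9)

1.0698


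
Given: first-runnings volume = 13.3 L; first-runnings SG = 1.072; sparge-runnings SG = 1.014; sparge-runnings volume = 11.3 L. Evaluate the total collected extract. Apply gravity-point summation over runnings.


total = Σ (SG_i − 1)·1000·V_i
first = (1.072 − 1)·1000·13.3 = 957.6000
sparge = (1.014 − 1)·1000·11.3 = 158.2000
total = 957.6000 + 158.2000

1115.8000 gravity·L


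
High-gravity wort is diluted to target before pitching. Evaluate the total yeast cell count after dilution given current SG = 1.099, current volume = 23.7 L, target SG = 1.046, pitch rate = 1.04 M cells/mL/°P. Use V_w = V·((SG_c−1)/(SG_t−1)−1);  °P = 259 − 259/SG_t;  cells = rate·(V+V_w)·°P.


V_w = 23.7·((1.099−1)/(1.046−1)−1) = 27.3065
V_final = 23.7 + 27.3065 = 51.0065
°P = 259 − 259/1.046 = 11.3901
cells = 1.04·51.0065·11.3901

604.2059 billion cells


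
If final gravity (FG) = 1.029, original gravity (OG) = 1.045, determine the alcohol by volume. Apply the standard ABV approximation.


ABV = (OG − FG) · 131.25
ABV = (1.045 − 1.029) · 131.25

2.1000 % ABV


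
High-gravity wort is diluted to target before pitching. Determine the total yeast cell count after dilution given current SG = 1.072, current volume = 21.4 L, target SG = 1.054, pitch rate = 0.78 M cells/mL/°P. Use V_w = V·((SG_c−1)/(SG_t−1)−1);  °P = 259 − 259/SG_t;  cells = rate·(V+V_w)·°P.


V_w = 21.4·((1.072−1)/(1.054−1)−1) = 7.1333
V_final = 21.4 + 7.1333 = 28.5333
°P = 259 − 259/1.054 = 13.2694
cells = 0.78·28.5333·13.2694

295.3249 billion cells


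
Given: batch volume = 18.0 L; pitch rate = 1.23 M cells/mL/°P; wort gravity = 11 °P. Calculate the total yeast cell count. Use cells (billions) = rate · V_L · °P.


cells = 1.23 · 18.0 · 11

243.5400 billion cells


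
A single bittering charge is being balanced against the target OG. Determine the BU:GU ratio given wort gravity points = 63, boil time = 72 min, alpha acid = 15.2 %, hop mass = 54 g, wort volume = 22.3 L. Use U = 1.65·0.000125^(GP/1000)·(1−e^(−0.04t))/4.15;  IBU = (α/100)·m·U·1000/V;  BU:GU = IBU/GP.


U = 1.65·0.000125^(63/1000)·(1−e^(−0.04·72))/4.15 = 0.2130
IBU = (15.2/100)·54·0.2130·1000/22.3 = 78.4122
BU:GU = 78.4122/63

1.2446


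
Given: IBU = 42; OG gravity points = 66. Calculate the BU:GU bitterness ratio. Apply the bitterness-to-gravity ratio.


BU:GU = IBU / OG_points
BU:GU = 42 / 66

0.6364


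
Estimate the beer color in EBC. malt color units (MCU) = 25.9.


SRM = 1.4922·MCU^0.6859;  EBC = SRM·1.97
SRM = 1.4922·25.9^0.6859 = 13.9062
EBC = 13.9062·1.97

27.3953 EBC


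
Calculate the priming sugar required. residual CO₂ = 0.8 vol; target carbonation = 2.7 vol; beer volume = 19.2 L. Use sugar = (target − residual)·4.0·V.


sugar = (2.7 − 0.8)·4.0·19.2

145.9200 g


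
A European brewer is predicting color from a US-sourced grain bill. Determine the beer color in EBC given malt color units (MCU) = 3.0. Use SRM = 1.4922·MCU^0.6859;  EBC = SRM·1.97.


SRM = 1.4922·3.0^0.6859 = 3.1702
EBC = 3.1702·1.97

6.2453 EBC


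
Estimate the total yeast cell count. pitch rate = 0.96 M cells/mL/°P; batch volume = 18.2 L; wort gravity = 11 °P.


cells (billions) = rate · V_L · °P
cells = 0.96 · 18.2 · 11

192.1920 billion cells


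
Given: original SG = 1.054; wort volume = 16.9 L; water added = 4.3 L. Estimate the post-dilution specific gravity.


SG_new = 1 + (SG_old − 1)·V_old/(V_old + V_water)
pts = (1.054 − 1)·1000·16.9/(16.9 + 4.3) = 43.0472
SG_new = 1 + 43.0472/1000

1.0430


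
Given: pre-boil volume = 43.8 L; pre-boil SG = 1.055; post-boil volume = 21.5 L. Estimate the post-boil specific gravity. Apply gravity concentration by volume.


SG_post = 1 + (SG_pre − 1)·V_pre/V_post
pts_pre = (1.055 − 1)·1000 = 55.0000
pts_post = 55.0000·43.8/21.5 = 112.0465
SG_post = 1 + 112.0465/1000

1.1120


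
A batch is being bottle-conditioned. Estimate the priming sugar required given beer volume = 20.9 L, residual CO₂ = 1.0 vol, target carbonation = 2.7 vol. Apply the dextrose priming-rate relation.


sugar = (target − residual)·4.0·V
sugar = (2.7 − 1.0)·4.0·20.9

142.1200 g


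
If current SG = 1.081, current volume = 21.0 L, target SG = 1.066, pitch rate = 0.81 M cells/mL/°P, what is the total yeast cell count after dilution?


V_w = V·((SG_c−1)/(SG_t−1)−1);  °P = 259 − 259/SG_t;  cells = rate·(V+V_w)·°P
V_w = 21.0·((1.081−1)/(1.066−1)−1) = 4.7727
V_final = 21.0 + 4.7727 = 25.7727
°P = 259 − 259/1.066 = 16.0356
cells = 0.81·25.7727·16.0356

334.7587 billion cells


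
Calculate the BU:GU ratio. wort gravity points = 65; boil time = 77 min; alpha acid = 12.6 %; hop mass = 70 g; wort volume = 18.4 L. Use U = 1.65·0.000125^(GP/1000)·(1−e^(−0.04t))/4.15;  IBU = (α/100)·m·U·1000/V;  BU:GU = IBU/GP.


U = 1.65·0.000125^(65/1000)·(1−e^(−0.04·77))/4.15 = 0.2115
IBU = (12.6/100)·70·0.2115·1000/18.4 = 101.3801
BU:GU = 101.3801/65

1.5597


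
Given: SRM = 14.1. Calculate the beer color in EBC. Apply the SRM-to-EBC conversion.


EBC = SRM · 1.97
EBC = 14.1 · 1.97

27.7770 EBC


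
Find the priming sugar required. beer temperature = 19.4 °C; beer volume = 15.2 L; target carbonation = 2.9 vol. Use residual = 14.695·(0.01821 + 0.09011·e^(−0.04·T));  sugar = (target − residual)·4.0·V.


residual = 14.695·(0.01821 + 0.09011·e^(−0.04·19.4)) = 0.8770
sugar = (2.9 − 0.8770)·4.0·15.2

122.9963 g


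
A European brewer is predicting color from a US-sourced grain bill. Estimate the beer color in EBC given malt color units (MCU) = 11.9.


SRM = 1.4922·MCU^0.6859;  EBC = SRM·1.97
SRM = 1.4922·11.9^0.6859 = 8.1573
EBC = 8.1573·1.97

16.0698 EBC


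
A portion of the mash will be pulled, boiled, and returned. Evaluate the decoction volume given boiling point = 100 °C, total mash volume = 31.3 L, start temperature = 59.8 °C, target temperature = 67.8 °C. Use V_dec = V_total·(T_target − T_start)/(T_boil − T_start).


V_dec = 31.3·(67.8 − 59.8)/(100 − 59.8)

6.2289 L


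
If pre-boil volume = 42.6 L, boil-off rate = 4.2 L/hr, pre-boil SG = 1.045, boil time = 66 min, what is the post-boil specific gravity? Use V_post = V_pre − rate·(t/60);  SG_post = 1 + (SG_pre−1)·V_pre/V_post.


V_post = 42.6 − 4.2·(66/60) = 37.9800
SG_post = 1 + (1.045 − 1)·42.6/37.9800

1.0505


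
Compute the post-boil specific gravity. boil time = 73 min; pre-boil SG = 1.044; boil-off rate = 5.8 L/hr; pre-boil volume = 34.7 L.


V_post = V_pre − rate·(t/60);  SG_post = 1 + (SG_pre−1)·V_pre/V_post
V_post = 34.7 − 5.8·(73/60) = 27.6433
SG_post = 1 + (1.044 − 1)·34.7/27.6433

1.0552


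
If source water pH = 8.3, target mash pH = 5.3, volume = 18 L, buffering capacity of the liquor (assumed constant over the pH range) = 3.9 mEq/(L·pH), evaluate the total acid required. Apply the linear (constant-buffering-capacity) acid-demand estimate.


acid = buffering capacity · (pH_source − pH_target) · V
acid = 3.9 · (8.3 − 5.3) · 18

210.6000 mEq


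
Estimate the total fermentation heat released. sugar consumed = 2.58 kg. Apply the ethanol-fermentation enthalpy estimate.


Q = m_sugar · 590 kJ/kg
Q = 2.58 · 590

1522.2000 kJ


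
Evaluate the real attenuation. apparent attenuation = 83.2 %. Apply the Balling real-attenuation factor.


RA = AA · 0.8192
RA = 83.2 · 0.8192

68.1574 %


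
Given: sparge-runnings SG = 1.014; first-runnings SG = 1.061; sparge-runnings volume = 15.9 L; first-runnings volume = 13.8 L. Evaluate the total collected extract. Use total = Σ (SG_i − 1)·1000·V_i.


first = (1.061 − 1)·1000·13.8 = 841.8000
sparge = (1.014 − 1)·1000·15.9 = 222.6000
total = 841.8000 + 222.6000

1064.4000 gravity·L


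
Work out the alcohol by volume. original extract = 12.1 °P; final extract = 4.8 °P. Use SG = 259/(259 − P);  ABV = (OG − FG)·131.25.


OG = 259/(259 − 12.1) = 1.0490
FG = 259/(259 − 4.8) = 1.0189
ABV = (1.0490 − 1.0189)·131.25

3.9539 % ABV


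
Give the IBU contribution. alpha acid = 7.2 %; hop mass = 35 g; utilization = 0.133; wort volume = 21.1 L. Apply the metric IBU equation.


IBU = (α/100)·mass·U·1000 / V
IBU = (7.2/100)·35·0.133·1000 / 21.1

15.8844 IBU


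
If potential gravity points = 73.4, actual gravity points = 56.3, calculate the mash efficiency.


efficiency = actual / potential × 100
efficiency = 56.3 / 73.4 × 100

76.7030 %


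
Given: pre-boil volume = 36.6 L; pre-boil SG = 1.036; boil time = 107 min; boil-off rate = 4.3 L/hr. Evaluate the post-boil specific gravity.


V_post = V_pre − rate·(t/60);  SG_post = 1 + (SG_pre−1)·V_pre/V_post
V_post = 36.6 − 4.3·(107/60) = 28.9317
SG_post = 1 + (1.036 − 1)·36.6/28.9317

1.0455


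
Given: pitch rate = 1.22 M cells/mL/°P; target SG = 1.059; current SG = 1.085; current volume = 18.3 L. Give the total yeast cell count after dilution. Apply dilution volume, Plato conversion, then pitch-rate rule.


V_w = V·((SG_c−1)/(SG_t−1)−1);  °P = 259 − 259/SG_t;  cells = rate·(V+V_w)·°P
V_w = 18.3·((1.085−1)/(1.059−1)−1) = 8.0644
V_final = 18.3 + 8.0644 = 26.3644
°P = 259 − 259/1.059 = 14.4297
cells = 1.22·26.3644·14.4297

464.1236 billion cells


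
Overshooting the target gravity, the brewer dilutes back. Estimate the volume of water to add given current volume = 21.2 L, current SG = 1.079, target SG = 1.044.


V_water = V·((SG_curr − 1)/(SG_target − 1) − 1)
V_water = 21.2·((1.079 − 1)/(1.044 − 1) − 1)

16.8636 L


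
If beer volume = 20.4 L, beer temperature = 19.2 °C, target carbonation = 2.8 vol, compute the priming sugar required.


residual = 14.695·(0.01821 + 0.09011·e^(−0.04·T));  sugar = (target − residual)·4.0·V
residual = 14.695·(0.01821 + 0.09011·e^(−0.04·19.2)) = 0.8819
sugar = (2.8 − 0.8819)·4.0·20.4

156.5145 g


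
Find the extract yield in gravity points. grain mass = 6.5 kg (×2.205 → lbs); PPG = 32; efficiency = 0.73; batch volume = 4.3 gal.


points = lbs × PPG × eff / vol
lbs = 6.5 × 2.205 = 14.3325
points = 14.3325 × 32 × 0.73 / 4.3

77.8621 points


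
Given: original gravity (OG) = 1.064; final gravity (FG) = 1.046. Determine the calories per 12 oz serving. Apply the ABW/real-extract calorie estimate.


ABW = (OG−FG)·131.25·0.79/FG;  °P = 259 − 259/SG (for OG→OE and FG→AE);  RE = 0.1808·OE + 0.8192·AE;  Cal = (6.9·ABW + 4·(RE−0.1))·FG·3.55
ABW = (1.064 − 1.046)·131.25·0.79/1.046 = 1.7843
OE = 259 − 259/1.064 = 15.5789 °P
AE = 259 − 259/1.046 = 11.3901 °P
RE = 0.1808·15.5789 + 0.8192·11.3901 = 12.1474 °P
Cal = (6.9·1.7843 + 4·(12.1474−0.1))·1.046·3.55

224.6594 kcal


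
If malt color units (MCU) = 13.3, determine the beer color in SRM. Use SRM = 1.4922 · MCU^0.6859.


SRM = 1.4922 · 13.3^0.6859

8.8039 SRM


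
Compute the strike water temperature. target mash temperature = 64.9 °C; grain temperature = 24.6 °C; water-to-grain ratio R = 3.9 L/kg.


T_strike = (0.41/R)·(T_mash − T_grain) + T_mash
T_strike = (0.41/3.9)·(64.9 − 24.6) + 64.9

69.1367 °C


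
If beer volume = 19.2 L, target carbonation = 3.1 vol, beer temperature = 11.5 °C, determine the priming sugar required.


residual = 14.695·(0.01821 + 0.09011·e^(−0.04·T));  sugar = (target − residual)·4.0·V
residual = 14.695·(0.01821 + 0.09011·e^(−0.04·11.5)) = 1.1035
sugar = (3.1 − 1.1035)·4.0·19.2

153.3296 g


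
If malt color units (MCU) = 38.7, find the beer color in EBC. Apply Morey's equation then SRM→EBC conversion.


SRM = 1.4922·MCU^0.6859;  EBC = SRM·1.97
SRM = 1.4922·38.7^0.6859 = 18.3163
EBC = 18.3163·1.97

36.0831 EBC


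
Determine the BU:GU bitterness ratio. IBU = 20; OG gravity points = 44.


BU:GU = IBU / OG_points
BU:GU = 20 / 44

0.4545


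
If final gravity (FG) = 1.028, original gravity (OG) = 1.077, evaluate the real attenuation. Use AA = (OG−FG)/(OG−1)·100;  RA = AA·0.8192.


AA = (1.077 − 1.028)/(1.077 − 1)·100 = 63.6364
RA = 63.6364·0.8192

52.1309 %


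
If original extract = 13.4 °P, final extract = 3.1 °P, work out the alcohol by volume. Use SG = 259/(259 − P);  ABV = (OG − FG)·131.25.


OG = 259/(259 − 13.4) = 1.0546
FG = 259/(259 − 3.1) = 1.0121
ABV = (1.0546 − 1.0121)·131.25

5.5711 % ABV


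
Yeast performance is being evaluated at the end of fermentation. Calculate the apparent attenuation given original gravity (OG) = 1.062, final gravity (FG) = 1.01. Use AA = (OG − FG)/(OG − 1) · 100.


AA = (1.062 − 1.01)/(1.062 − 1) · 100

83.8710 %


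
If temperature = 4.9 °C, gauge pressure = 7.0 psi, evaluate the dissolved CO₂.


vols = (P + 14.695)·(0.01821 + 0.09011·e^(−0.04·T))
vols = (7.0 + 14.695)·(0.01821 + 0.09011·e^(−0.04·4.9))

2.0020 volumes


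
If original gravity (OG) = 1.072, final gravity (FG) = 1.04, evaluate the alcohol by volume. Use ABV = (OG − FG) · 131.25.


ABV = (1.072 − 1.04) · 131.25

4.2000 % ABV


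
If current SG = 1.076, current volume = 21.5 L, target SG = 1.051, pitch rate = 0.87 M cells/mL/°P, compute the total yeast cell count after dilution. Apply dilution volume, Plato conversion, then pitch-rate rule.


V_w = V·((SG_c−1)/(SG_t−1)−1);  °P = 259 − 259/SG_t;  cells = rate·(V+V_w)·°P
V_w = 21.5·((1.076−1)/(1.051−1)−1) = 10.5392
V_final = 21.5 + 10.5392 = 32.0392
°P = 259 − 259/1.051 = 12.5680
cells = 0.87·32.0392·12.5680

350.3228 billion cells


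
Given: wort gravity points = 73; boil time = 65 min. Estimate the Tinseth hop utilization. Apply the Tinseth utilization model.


U = 1.65·0.000125^(GP/1000) · (1 − e^(−0.04·t))/4.15
bigness = 1.65·0.000125^(73/1000) = 0.8562
boil_factor = (1 − e^(−0.04·65))/4.15 = 0.2231
U = 0.8562 · 0.2231

0.1910


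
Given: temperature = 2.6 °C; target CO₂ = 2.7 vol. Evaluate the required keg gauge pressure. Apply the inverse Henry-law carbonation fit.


psi = vols/(0.01821 + 0.09011·e^(−0.04·T)) − 14.695
psi = 2.7/(0.01821 + 0.09011·e^(−0.04·2.6)) − 14.695

12.4627 psi


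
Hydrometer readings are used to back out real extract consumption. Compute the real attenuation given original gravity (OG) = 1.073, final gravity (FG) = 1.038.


AA = (OG−FG)/(OG−1)·100;  RA = AA·0.8192
AA = (1.073 − 1.038)/(1.073 − 1)·100 = 47.9452
RA = 47.9452·0.8192

39.2767 %


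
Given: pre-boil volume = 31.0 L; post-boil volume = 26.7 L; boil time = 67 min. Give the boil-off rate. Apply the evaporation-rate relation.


rate = (V_pre − V_post) / (t_min/60)
rate = (31.0 − 26.7) / (67/60)

3.8507 L/hr


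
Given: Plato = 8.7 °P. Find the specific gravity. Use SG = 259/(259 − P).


SG = 259/(259 − 8.7)

1.0348


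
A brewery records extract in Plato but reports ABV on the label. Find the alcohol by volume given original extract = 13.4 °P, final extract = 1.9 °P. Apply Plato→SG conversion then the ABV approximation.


SG = 259/(259 − P);  ABV = (OG − FG)·131.25
OG = 259/(259 − 13.4) = 1.0546
FG = 259/(259 − 1.9) = 1.0074
ABV = (1.0546 − 1.0074)·131.25

6.1911 % ABV


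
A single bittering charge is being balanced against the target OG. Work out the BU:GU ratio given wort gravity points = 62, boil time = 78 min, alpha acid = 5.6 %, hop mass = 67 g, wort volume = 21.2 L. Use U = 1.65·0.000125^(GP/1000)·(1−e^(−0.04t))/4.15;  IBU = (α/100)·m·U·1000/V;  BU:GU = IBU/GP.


U = 1.65·0.000125^(62/1000)·(1−e^(−0.04·78))/4.15 = 0.2177
IBU = (5.6/100)·67·0.2177·1000/21.2 = 38.5263
BU:GU = 38.5263/62

0.6214
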